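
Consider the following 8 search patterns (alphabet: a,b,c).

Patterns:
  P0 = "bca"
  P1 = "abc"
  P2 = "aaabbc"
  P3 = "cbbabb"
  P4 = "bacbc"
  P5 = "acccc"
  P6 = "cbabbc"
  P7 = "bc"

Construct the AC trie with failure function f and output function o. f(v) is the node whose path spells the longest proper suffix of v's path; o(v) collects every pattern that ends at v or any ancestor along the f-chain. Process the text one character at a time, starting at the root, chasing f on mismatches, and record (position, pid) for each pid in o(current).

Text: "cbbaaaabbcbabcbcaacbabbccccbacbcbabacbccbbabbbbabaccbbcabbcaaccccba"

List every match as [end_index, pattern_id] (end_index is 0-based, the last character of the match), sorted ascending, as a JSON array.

Construct AC machine:
Trie (insert patterns):
  n0 'ε': a→4 b→1 c→12
  n1 'b': a→18 c→2
  n2 'bc': a→3  ←P7
  n3 'bca': ·  ←P0
  n4 'a': a→7 b→5 c→22
  n5 'ab': c→6
  n6 'abc': ·  ←P1
  n7 'aa': a→8
  n8 'aaa': b→9
  n9 'aaab': b→10
  n10 'aaabb': c→11
  n11 'aaabbc': ·  ←P2
  n12 'c': b→13
  n13 'cb': a→26 b→14
  n14 'cbb': a→15
  n15 'cbba': b→16
  n16 'cbbab': b→17
  n17 'cbbabb': ·  ←P3
  n18 'ba': c→19
  n19 'bac': b→20
  n20 'bacb': c→21
  n21 'bacbc': ·  ←P4
  n22 'ac': c→23
  n23 'acc': c→24
  n24 'accc': c→25
  n25 'acccc': ·  ←P5
  n26 'cba': b→27
  n27 'cbab': b→28
  n28 'cbabb': c→29
  n29 'cbabbc': ·  ←P6

BFS fail/out derivation:
  n1('b'): parent n0 fail=0; on 'b' 0 → fail=0;  out ∅∪∅=∅
  n4('a'): parent n0 fail=0; on 'a' 0 → fail=0;  out ∅∪∅=∅
  n12('c'): parent n0 fail=0; on 'c' 0 → fail=0;  out ∅∪∅=∅
  n2('bc'): parent n1 fail=0; on 'c' 0 → fail=12;  out {7}∪∅={7}
  n5('ab'): parent n4 fail=0; on 'b' 0 → fail=1;  out ∅∪∅=∅
  n7('aa'): parent n4 fail=0; on 'a' 0 → fail=4;  out ∅∪∅=∅
  n13('cb'): parent n12 fail=0; on 'b' 0 → fail=1;  out ∅∪∅=∅
  n18('ba'): parent n1 fail=0; on 'a' 0 → fail=4;  out ∅∪∅=∅
  n22('ac'): parent n4 fail=0; on 'c' 0 → fail=12;  out ∅∪∅=∅
  n3('bca'): parent n2 fail=12; on 'a' 12→0 → fail=4;  out {0}∪∅={0}
  n6('abc'): parent n5 fail=1; on 'c' 1 → fail=2;  out {1}∪{7}={1,7}
  n8('aaa'): parent n7 fail=4; on 'a' 4 → fail=7;  out ∅∪∅=∅
  n14('cbb'): parent n13 fail=1; on 'b' 1→0 → fail=1;  out ∅∪∅=∅
  n19('bac'): parent n18 fail=4; on 'c' 4 → fail=22;  out ∅∪∅=∅
  n23('acc'): parent n22 fail=12; on 'c' 12→0 → fail=12;  out ∅∪∅=∅
  n26('cba'): parent n13 fail=1; on 'a' 1 → fail=18;  out ∅∪∅=∅
  n9('aaab'): parent n8 fail=7; on 'b' 7→4 → fail=5;  out ∅∪∅=∅
  n15('cbba'): parent n14 fail=1; on 'a' 1 → fail=18;  out ∅∪∅=∅
  n20('bacb'): parent n19 fail=22; on 'b' 22→12 → fail=13;  out ∅∪∅=∅
  n24('accc'): parent n23 fail=12; on 'c' 12→0 → fail=12;  out ∅∪∅=∅
  n27('cbab'): parent n26 fail=18; on 'b' 18→4 → fail=5;  out ∅∪∅=∅
  n10('aaabb'): parent n9 fail=5; on 'b' 5→1→0 → fail=1;  out ∅∪∅=∅
  n16('cbbab'): parent n15 fail=18; on 'b' 18→4 → fail=5;  out ∅∪∅=∅
  n21('bacbc'): parent n20 fail=13; on 'c' 13→1 → fail=2;  out {4}∪{7}={4,7}
  n25('acccc'): parent n24 fail=12; on 'c' 12→0 → fail=12;  out {5}∪∅={5}
  n28('cbabb'): parent n27 fail=5; on 'b' 5→1→0 → fail=1;  out ∅∪∅=∅
  n11('aaabbc'): parent n10 fail=1; on 'c' 1 → fail=2;  out {2}∪{7}={2,7}
  n17('cbbabb'): parent n16 fail=5; on 'b' 5→1→0 → fail=1;  out {3}∪∅={3}
  n29('cbabbc'): parent n28 fail=1; on 'c' 1 → fail=2;  out {6}∪{7}={6,7}

Scan:
i=0 'c': node 0→12
i=1 'b': node 12→13
i=2 'b': node 13→14
i=3 'a': node 14→15
i=4 'a': node 15→7 ·f
i=5 'a': node 7→8
i=6 'a': node 8→8 ·f
i=7 'b': node 8→9
i=8 'b': node 9→10
i=9 'c': node 10→11  → match P2@[4:9],P7@[8:9]
i=10 'b': node 11→13 ·f
i=11 'a': node 13→26
i=12 'b': node 26→27
i=13 'c': node 27→6 ·f  → match P1@[11:13],P7@[12:13]
i=14 'b': node 6→13 ·f
i=15 'c': node 13→2 ·f  → match P7@[14:15]
i=16 'a': node 2→3  → match P0@[14:16]
i=17 'a': node 3→7 ·f
i=18 'c': node 7→22 ·f
i=19 'b': node 22→13 ·f
i=20 'a': node 13→26
i=21 'b': node 26→27
i=22 'b': node 27→28
i=23 'c': node 28→29  → match P6@[18:23],P7@[22:23]
i=24 'c': node 29→12 ·f
i=25 'c': node 12→12 ·f
i=26 'c': node 12→12 ·f
i=27 'b': node 12→13
i=28 'a': node 13→26
i=29 'c': node 26→19 ·f
i=30 'b': node 19→20
i=31 'c': node 20→21  → match P4@[27:31],P7@[30:31]
i=32 'b': node 21→13 ·f
i=33 'a': node 13→26
i=34 'b': node 26→27
i=35 'a': node 27→18 ·f
i=36 'c': node 18→19
i=37 'b': node 19→20
i=38 'c': node 20→21  → match P4@[34:38],P7@[37:38]
i=39 'c': node 21→12 ·f
i=40 'b': node 12→13
i=41 'b': node 13→14
i=42 'a': node 14→15
i=43 'b': node 15→16
i=44 'b': node 16→17  → match P3@[39:44]
i=45 'b': node 17→1 ·f
i=46 'b': node 1→1 ·f
i=47 'a': node 1→18
i=48 'b': node 18→5 ·f
i=49 'a': node 5→18 ·f
i=50 'c': node 18→19
i=51 'c': node 19→23 ·f
i=52 'b': node 23→13 ·f
i=53 'b': node 13→14
i=54 'c': node 14→2 ·f  → match P7@[53:54]
i=55 'a': node 2→3  → match P0@[53:55]
i=56 'b': node 3→5 ·f
i=57 'b': node 5→1 ·f
i=58 'c': node 1→2  → match P7@[57:58]
i=59 'a': node 2→3  → match P0@[57:59]
i=60 'a': node 3→7 ·f
i=61 'c': node 7→22 ·f
i=62 'c': node 22→23
i=63 'c': node 23→24
i=64 'c': node 24→25  → match P5@[60:64]
i=65 'b': node 25→13 ·f
i=66 'a': node 13→26

Matches: [[9,2],[9,7],[13,1],[13,7],[15,7],[16,0],[23,6],[23,7],[31,4],[31,7],[38,4],[38,7],[44,3],[54,7],[55,0],[58,7],[59,0],[64,5]]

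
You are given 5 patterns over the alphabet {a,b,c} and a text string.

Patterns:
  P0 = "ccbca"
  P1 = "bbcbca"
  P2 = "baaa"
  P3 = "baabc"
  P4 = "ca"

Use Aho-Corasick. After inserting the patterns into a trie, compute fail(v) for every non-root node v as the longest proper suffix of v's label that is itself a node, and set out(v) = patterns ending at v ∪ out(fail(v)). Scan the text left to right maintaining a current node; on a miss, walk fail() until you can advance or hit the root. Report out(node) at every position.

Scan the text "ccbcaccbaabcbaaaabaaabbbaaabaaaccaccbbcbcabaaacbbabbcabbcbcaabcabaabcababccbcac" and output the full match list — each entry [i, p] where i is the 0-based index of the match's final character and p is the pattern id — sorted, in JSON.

Build automaton:
Trie (insert patterns):
  0='ε' goto b→6 c→1
  1='c' goto a→17 c→2
  2='cc' goto b→3
  3='ccb' goto c→4
  4='ccbc' goto a→5
  5='ccbca' goto ·  ←P0
  6='b' goto a→12 b→7
  7='bb' goto c→8
  8='bbc' goto b→9
  9='bbcb' goto c→10
  10='bbcbc' goto a→11
  11='bbcbca' goto ·  ←P1
  12='ba' goto a→13
  13='baa' goto a→14 b→15
  14='baaa' goto ·  ←P2
  15='baab' goto c→16
  16='baabc' goto ·  ←P3
  17='ca' goto ·  ←P4

BFS fail/out derivation:
  n1('c'): parent n0 fail=0; on 'c' 0 → fail=0;  out ∅∪∅=∅
  n6('b'): parent n0 fail=0; on 'b' 0 → fail=0;  out ∅∪∅=∅
  n2('cc'): parent n1 fail=0; on 'c' 0 → fail=1;  out ∅∪∅=∅
  n7('bb'): parent n6 fail=0; on 'b' 0 → fail=6;  out ∅∪∅=∅
  n12('ba'): parent n6 fail=0; on 'a' 0 → fail=0;  out ∅∪∅=∅
  n17('ca'): parent n1 fail=0; on 'a' 0 → fail=0;  out {4}∪∅={4}
  n3('ccb'): parent n2 fail=1; on 'b' 1→0 → fail=6;  out ∅∪∅=∅
  n8('bbc'): parent n7 fail=6; on 'c' 6→0 → fail=1;  out ∅∪∅=∅
  n13('baa'): parent n12 fail=0; on 'a' 0 → fail=0;  out ∅∪∅=∅
  n4('ccbc'): parent n3 fail=6; on 'c' 6→0 → fail=1;  out ∅∪∅=∅
  n9('bbcb'): parent n8 fail=1; on 'b' 1→0 → fail=6;  out ∅∪∅=∅
  n14('baaa'): parent n13 fail=0; on 'a' 0 → fail=0;  out {2}∪∅={2}
  n15('baab'): parent n13 fail=0; on 'b' 0 → fail=6;  out ∅∪∅=∅
  n5('ccbca'): parent n4 fail=1; on 'a' 1 → fail=17;  out {0}∪{4}={0,4}
  n10('bbcbc'): parent n9 fail=6; on 'c' 6→0 → fail=1;  out ∅∪∅=∅
  n16('baabc'): parent n15 fail=6; on 'c' 6→0 → fail=1;  out {3}∪∅={3}
  n11('bbcbca'): parent n10 fail=1; on 'a' 1 → fail=17;  out {1}∪{4}={1,4}

Run:
pos 0 'c': at 1
pos 1 'c': at 2
pos 2 'b': at 3
pos 3 'c': at 4
pos 4 'a': at 5  ** P0@[0:4],P4@[3:4]
pos 5 'c': at 1 ·f
pos 6 'c': at 2
pos 7 'b': at 3
pos 8 'a': at 12 ·f
pos 9 'a': at 13
pos 10 'b': at 15
pos 11 'c': at 16  ** P3@[7:11]
pos 12 'b': at 6 ·f
pos 13 'a': at 12
pos 14 'a': at 13
pos 15 'a': at 14  ** P2@[12:15]
pos 16 'a': at 0 ·f
pos 17 'b': at 6
pos 18 'a': at 12
pos 19 'a': at 13
pos 20 'a': at 14  ** P2@[17:20]
pos 21 'b': at 6 ·f
pos 22 'b': at 7
pos 23 'b': at 7 ·f
pos 24 'a': at 12 ·f
pos 25 'a': at 13
pos 26 'a': at 14  ** P2@[23:26]
pos 27 'b': at 6 ·f
pos 28 'a': at 12
pos 29 'a': at 13
pos 30 'a': at 14  ** P2@[27:30]
pos 31 'c': at 1 ·f
pos 32 'c': at 2
pos 33 'a': at 17 ·f  ** P4@[32:33]
pos 34 'c': at 1 ·f
pos 35 'c': at 2
pos 36 'b': at 3
pos 37 'b': at 7 ·f
pos 38 'c': at 8
pos 39 'b': at 9
pos 40 'c': at 10
pos 41 'a': at 11  ** P1@[36:41],P4@[40:41]
pos 42 'b': at 6 ·f
pos 43 'a': at 12
pos 44 'a': at 13
pos 45 'a': at 14  ** P2@[42:45]
pos 46 'c': at 1 ·f
pos 47 'b': at 6 ·f
pos 48 'b': at 7
pos 49 'a': at 12 ·f
pos 50 'b': at 6 ·f
pos 51 'b': at 7
pos 52 'c': at 8
pos 53 'a': at 17 ·f  ** P4@[52:53]
pos 54 'b': at 6 ·f
pos 55 'b': at 7
pos 56 'c': at 8
pos 57 'b': at 9
pos 58 'c': at 10
pos 59 'a': at 11  ** P1@[54:59],P4@[58:59]
pos 60 'a': at 0 ·f
pos 61 'b': at 6
pos 62 'c': at 1 ·f
pos 63 'a': at 17  ** P4@[62:63]
pos 64 'b': at 6 ·f
pos 65 'a': at 12
pos 66 'a': at 13
pos 67 'b': at 15
pos 68 'c': at 16  ** P3@[64:68]
pos 69 'a': at 17 ·f  ** P4@[68:69]
pos 70 'b': at 6 ·f
pos 71 'a': at 12
pos 72 'b': at 6 ·f
pos 73 'c': at 1 ·f
pos 74 'c': at 2
pos 75 'b': at 3
pos 76 'c': at 4
pos 77 'a': at 5  ** P0@[73:77],P4@[76:77]
pos 78 'c': at 1 ·f

All matches (sorted): [[4,0],[4,4],[11,3],[15,2],[20,2],[26,2],[30,2],[33,4],[41,1],[41,4],[45,2],[53,4],[59,1],[59,4],[63,4],[68,3],[69,4],[77,0],[77,4]]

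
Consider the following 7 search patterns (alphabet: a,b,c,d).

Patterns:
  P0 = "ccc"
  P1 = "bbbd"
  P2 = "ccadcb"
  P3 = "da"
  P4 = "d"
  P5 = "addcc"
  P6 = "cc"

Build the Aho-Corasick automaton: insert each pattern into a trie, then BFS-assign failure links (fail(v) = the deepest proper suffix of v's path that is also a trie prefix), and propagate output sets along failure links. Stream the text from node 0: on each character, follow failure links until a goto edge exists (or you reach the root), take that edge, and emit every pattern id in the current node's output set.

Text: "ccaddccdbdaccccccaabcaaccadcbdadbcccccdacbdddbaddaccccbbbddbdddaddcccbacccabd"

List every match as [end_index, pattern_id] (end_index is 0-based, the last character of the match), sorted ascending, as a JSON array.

Build:
Trie nodes:
  0='ε' goto a→14 b→4 c→1 d→12
  1='c' goto c→2
  2='cc' goto a→8 c→3  [P6 ends]
  3='ccc' goto ·  [P0 ends]
  4='b' goto b→5
  5='bb' goto b→6
  6='bbb' goto d→7
  7='bbbd' goto ·  [P1 ends]
  8='cca' goto d→9
  9='ccad' goto c→10
  10='ccadc' goto b→11
  11='ccadcb' goto ·  [P2 ends]
  12='d' goto a→13  [P4 ends]
  13='da' goto ·  [P3 ends]
  14='a' goto d→15
  15='ad' goto d→16
  16='add' goto c→17
  17='addc' goto c→18
  18='addcc' goto ·  [P5 ends]

Failure links (BFS by depth):
  fail(1) 'c': from fail(0)=0 chase 'c': 0 ⇒ 0;  out=∅∪out(0)=∅
  fail(4) 'b': from fail(0)=0 chase 'b': 0 ⇒ 0;  out=∅∪out(0)=∅
  fail(12) 'd': from fail(0)=0 chase 'd': 0 ⇒ 0;  out={4}∪out(0)={4}
  fail(14) 'a': from fail(0)=0 chase 'a': 0 ⇒ 0;  out=∅∪out(0)=∅
  fail(2) 'cc': from fail(1)=0 chase 'c': 0 ⇒ 1;  out={6}∪out(1)={6}
  fail(5) 'bb': from fail(4)=0 chase 'b': 0 ⇒ 4;  out=∅∪out(4)=∅
  fail(13) 'da': from fail(12)=0 chase 'a': 0 ⇒ 14;  out={3}∪out(14)={3}
  fail(15) 'ad': from fail(14)=0 chase 'd': 0 ⇒ 12;  out=∅∪out(12)={4}
  fail(3) 'ccc': from fail(2)=1 chase 'c': 1 ⇒ 2;  out={0}∪out(2)={0,6}
  fail(6) 'bbb': from fail(5)=4 chase 'b': 4 ⇒ 5;  out=∅∪out(5)=∅
  fail(8) 'cca': from fail(2)=1 chase 'a': 1→0 ⇒ 14;  out=∅∪out(14)=∅
  fail(16) 'add': from fail(15)=12 chase 'd': 12→0 ⇒ 12;  out=∅∪out(12)={4}
  fail(7) 'bbbd': from fail(6)=5 chase 'd': 5→4→0 ⇒ 12;  out={1}∪out(12)={1,4}
  fail(9) 'ccad': from fail(8)=14 chase 'd': 14 ⇒ 15;  out=∅∪out(15)={4}
  fail(17) 'addc': from fail(16)=12 chase 'c': 12→0 ⇒ 1;  out=∅∪out(1)=∅
  fail(10) 'ccadc': from fail(9)=15 chase 'c': 15→12→0 ⇒ 1;  out=∅∪out(1)=∅
  fail(18) 'addcc': from fail(17)=1 chase 'c': 1 ⇒ 2;  out={5}∪out(2)={5,6}
  fail(11) 'ccadcb': from fail(10)=1 chase 'b': 1→0 ⇒ 4;  out={2}∪out(4)={2}

Scan:
[0] read 'c'  n0⇒n1
[1] read 'c'  n1⇒n2  emit P6@[0:1]
[2] read 'a'  n2⇒n8
[3] read 'd'  n8⇒n9  emit P4@[3:3]
[4] read 'd'  n9⇒n16 (via fail)  emit P4@[4:4]
[5] read 'c'  n16⇒n17
[6] read 'c'  n17⇒n18  emit P5@[2:6],P6@[5:6]
[7] read 'd'  n18⇒n12 (via fail)  emit P4@[7:7]
[8] read 'b'  n12⇒n4 (via fail)
[9] read 'd'  n4⇒n12 (via fail)  emit P4@[9:9]
[10] read 'a'  n12⇒n13  emit P3@[9:10]
[11] read 'c'  n13⇒n1 (via fail)
[12] read 'c'  n1⇒n2  emit P6@[11:12]
[13] read 'c'  n2⇒n3  emit P0@[11:13],P6@[12:13]
[14] read 'c'  n3⇒n3 (via fail)  emit P0@[12:14],P6@[13:14]
[15] read 'c'  n3⇒n3 (via fail)  emit P0@[13:15],P6@[14:15]
[16] read 'c'  n3⇒n3 (via fail)  emit P0@[14:16],P6@[15:16]
[17] read 'a'  n3⇒n8 (via fail)
[18] read 'a'  n8⇒n14 (via fail)
[19] read 'b'  n14⇒n4 (via fail)
[20] read 'c'  n4⇒n1 (via fail)
[21] read 'a'  n1⇒n14 (via fail)
[22] read 'a'  n14⇒n14 (via fail)
[23] read 'c'  n14⇒n1 (via fail)
[24] read 'c'  n1⇒n2  emit P6@[23:24]
[25] read 'a'  n2⇒n8
[26] read 'd'  n8⇒n9  emit P4@[26:26]
[27] read 'c'  n9⇒n10
[28] read 'b'  n10⇒n11  emit P2@[23:28]
[29] read 'd'  n11⇒n12 (via fail)  emit P4@[29:29]
[30] read 'a'  n12⇒n13  emit P3@[29:30]
[31] read 'd'  n13⇒n15 (via fail)  emit P4@[31:31]
[32] read 'b'  n15⇒n4 (via fail)
[33] read 'c'  n4⇒n1 (via fail)
[34] read 'c'  n1⇒n2  emit P6@[33:34]
[35] read 'c'  n2⇒n3  emit P0@[33:35],P6@[34:35]
[36] read 'c'  n3⇒n3 (via fail)  emit P0@[34:36],P6@[35:36]
[37] read 'c'  n3⇒n3 (via fail)  emit P0@[35:37],P6@[36:37]
[38] read 'd'  n3⇒n12 (via fail)  emit P4@[38:38]
[39] read 'a'  n12⇒n13  emit P3@[38:39]
[40] read 'c'  n13⇒n1 (via fail)
[41] read 'b'  n1⇒n4 (via fail)
[42] read 'd'  n4⇒n12 (via fail)  emit P4@[42:42]
[43] read 'd'  n12⇒n12 (via fail)  emit P4@[43:43]
[44] read 'd'  n12⇒n12 (via fail)  emit P4@[44:44]
[45] read 'b'  n12⇒n4 (via fail)
[46] read 'a'  n4⇒n14 (via fail)
[47] read 'd'  n14⇒n15  emit P4@[47:47]
[48] read 'd'  n15⇒n16  emit P4@[48:48]
[49] read 'a'  n16⇒n13 (via fail)  emit P3@[48:49]
[50] read 'c'  n13⇒n1 (via fail)
[51] read 'c'  n1⇒n2  emit P6@[50:51]
[52] read 'c'  n2⇒n3  emit P0@[50:52],P6@[51:52]
[53] read 'c'  n3⇒n3 (via fail)  emit P0@[51:53],P6@[52:53]
[54] read 'b'  n3⇒n4 (via fail)
[55] read 'b'  n4⇒n5
[56] read 'b'  n5⇒n6
[57] read 'd'  n6⇒n7  emit P1@[54:57],P4@[57:57]
[58] read 'd'  n7⇒n12 (via fail)  emit P4@[58:58]
[59] read 'b'  n12⇒n4 (via fail)
[60] read 'd'  n4⇒n12 (via fail)  emit P4@[60:60]
[61] read 'd'  n12⇒n12 (via fail)  emit P4@[61:61]
[62] read 'd'  n12⇒n12 (via fail)  emit P4@[62:62]
[63] read 'a'  n12⇒n13  emit P3@[62:63]
[64] read 'd'  n13⇒n15 (via fail)  emit P4@[64:64]
[65] read 'd'  n15⇒n16  emit P4@[65:65]
[66] read 'c'  n16⇒n17
[67] read 'c'  n17⇒n18  emit P5@[63:67],P6@[66:67]
[68] read 'c'  n18⇒n3 (via fail)  emit P0@[66:68],P6@[67:68]
[69] read 'b'  n3⇒n4 (via fail)
[70] read 'a'  n4⇒n14 (via fail)
[71] read 'c'  n14⇒n1 (via fail)
[72] read 'c'  n1⇒n2  emit P6@[71:72]
[73] read 'c'  n2⇒n3  emit P0@[71:73],P6@[72:73]
[74] read 'a'  n3⇒n8 (via fail)
[75] read 'b'  n8⇒n4 (via fail)
[76] read 'd'  n4⇒n12 (via fail)  emit P4@[76:76]

All matches (sorted): [[1,6],[3,4],[4,4],[6,5],[6,6],[7,4],[9,4],[10,3],[12,6],[13,0],[13,6],[14,0],[14,6],[15,0],[15,6],[16,0],[16,6],[24,6],[26,4],[28,2],[29,4],[30,3],[31,4],[34,6],[35,0],[35,6],[36,0],[36,6],[37,0],[37,6],[38,4],[39,3],[42,4],[43,4],[44,4],[47,4],[48,4],[49,3],[51,6],[52,0],[52,6],[53,0],[53,6],[57,1],[57,4],[58,4],[60,4],[61,4],[62,4],[63,3],[64,4],[65,4],[67,5],[67,6],[68,0],[68,6],[72,6],[73,0],[73,6],[76,4]]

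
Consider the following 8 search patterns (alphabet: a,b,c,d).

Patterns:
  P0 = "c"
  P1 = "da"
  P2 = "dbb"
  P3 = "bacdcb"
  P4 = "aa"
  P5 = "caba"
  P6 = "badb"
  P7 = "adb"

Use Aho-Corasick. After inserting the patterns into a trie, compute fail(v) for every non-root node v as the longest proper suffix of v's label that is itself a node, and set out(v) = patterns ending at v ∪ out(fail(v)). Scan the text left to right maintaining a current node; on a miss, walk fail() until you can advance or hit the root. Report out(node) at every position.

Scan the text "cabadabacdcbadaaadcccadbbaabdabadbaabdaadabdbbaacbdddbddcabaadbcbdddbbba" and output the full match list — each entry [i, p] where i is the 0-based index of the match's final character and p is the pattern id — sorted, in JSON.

Construct AC machine:
Trie nodes:
  0='ε' goto a→12 b→6 c→1 d→2
  1='c' goto a→14  ←P0
  2='d' goto a→3 b→4
  3='da' goto ·  ←P1
  4='db' goto b→5
  5='dbb' goto ·  ←P2
  6='b' goto a→7
  7='ba' goto c→8 d→17
  8='bac' goto d→9
  9='bacd' goto c→10
  10='bacdc' goto b→11
  11='bacdcb' goto ·  ←P3
  12='a' goto a→13 d→19
  13='aa' goto ·  ←P4
  14='ca' goto b→15
  15='cab' goto a→16
  16='caba' goto ·  ←P5
  17='bad' goto b→18
  18='badb' goto ·  ←P6
  19='ad' goto b→20
  20='adb' goto ·  ←P7

Failure links (BFS by depth):
  n1('c'): parent n0 fail=0; on 'c' 0 → fail=0;  out {0}∪∅={0}
  n2('d'): parent n0 fail=0; on 'd' 0 → fail=0;  out ∅∪∅=∅
  n6('b'): parent n0 fail=0; on 'b' 0 → fail=0;  out ∅∪∅=∅
  n12('a'): parent n0 fail=0; on 'a' 0 → fail=0;  out ∅∪∅=∅
  n3('da'): parent n2 fail=0; on 'a' 0 → fail=12;  out {1}∪∅={1}
  n4('db'): parent n2 fail=0; on 'b' 0 → fail=6;  out ∅∪∅=∅
  n7('ba'): parent n6 fail=0; on 'a' 0 → fail=12;  out ∅∪∅=∅
  n13('aa'): parent n12 fail=0; on 'a' 0 → fail=12;  out {4}∪∅={4}
  n14('ca'): parent n1 fail=0; on 'a' 0 → fail=12;  out ∅∪∅=∅
  n19('ad'): parent n12 fail=0; on 'd' 0 → fail=2;  out ∅∪∅=∅
  n5('dbb'): parent n4 fail=6; on 'b' 6→0 → fail=6;  out {2}∪∅={2}
  n8('bac'): parent n7 fail=12; on 'c' 12→0 → fail=1;  out ∅∪{0}={0}
  n15('cab'): parent n14 fail=12; on 'b' 12→0 → fail=6;  out ∅∪∅=∅
  n17('bad'): parent n7 fail=12; on 'd' 12 → fail=19;  out ∅∪∅=∅
  n20('adb'): parent n19 fail=2; on 'b' 2 → fail=4;  out {7}∪∅={7}
  n9('bacd'): parent n8 fail=1; on 'd' 1→0 → fail=2;  out ∅∪∅=∅
  n16('caba'): parent n15 fail=6; on 'a' 6 → fail=7;  out {5}∪∅={5}
  n18('badb'): parent n17 fail=19; on 'b' 19 → fail=20;  out {6}∪{7}={6,7}
  n10('bacdc'): parent n9 fail=2; on 'c' 2→0 → fail=1;  out ∅∪{0}={0}
  n11('bacdcb'): parent n10 fail=1; on 'b' 1→0 → fail=6;  out {3}∪∅={3}

Text stream:
i=0 'c': node 0→1  ** P0@[0:0]
i=1 'a': node 1→14
i=2 'b': node 14→15
i=3 'a': node 15→16  ** P5@[0:3]
i=4 'd': node 16→17 (fail-walked)
i=5 'a': node 17→3 (fail-walked)  ** P1@[4:5]
i=6 'b': node 3→6 (fail-walked)
i=7 'a': node 6→7
i=8 'c': node 7→8  ** P0@[8:8]
i=9 'd': node 8→9
i=10 'c': node 9→10  ** P0@[10:10]
i=11 'b': node 10→11  ** P3@[6:11]
i=12 'a': node 11→7 (fail-walked)
i=13 'd': node 7→17
i=14 'a': node 17→3 (fail-walked)  ** P1@[13:14]
i=15 'a': node 3→13 (fail-walked)  ** P4@[14:15]
i=16 'a': node 13→13 (fail-walked)  ** P4@[15:16]
i=17 'd': node 13→19 (fail-walked)
i=18 'c': node 19→1 (fail-walked)  ** P0@[18:18]
i=19 'c': node 1→1 (fail-walked)  ** P0@[19:19]
i=20 'c': node 1→1 (fail-walked)  ** P0@[20:20]
i=21 'a': node 1→14
i=22 'd': node 14→19 (fail-walked)
i=23 'b': node 19→20  ** P7@[21:23]
i=24 'b': node 20→5 (fail-walked)  ** P2@[22:24]
i=25 'a': node 5→7 (fail-walked)
i=26 'a': node 7→13 (fail-walked)  ** P4@[25:26]
i=27 'b': node 13→6 (fail-walked)
i=28 'd': node 6→2 (fail-walked)
i=29 'a': node 2→3  ** P1@[28:29]
i=30 'b': node 3→6 (fail-walked)
i=31 'a': node 6→7
i=32 'd': node 7→17
i=33 'b': node 17→18  ** P6@[30:33],P7@[31:33]
i=34 'a': node 18→7 (fail-walked)
i=35 'a': node 7→13 (fail-walked)  ** P4@[34:35]
i=36 'b': node 13→6 (fail-walked)
i=37 'd': node 6→2 (fail-walked)
i=38 'a': node 2→3  ** P1@[37:38]
i=39 'a': node 3→13 (fail-walked)  ** P4@[38:39]
i=40 'd': node 13→19 (fail-walked)
i=41 'a': node 19→3 (fail-walked)  ** P1@[40:41]
i=42 'b': node 3→6 (fail-walked)
i=43 'd': node 6→2 (fail-walked)
i=44 'b': node 2→4
i=45 'b': node 4→5  ** P2@[43:45]
i=46 'a': node 5→7 (fail-walked)
i=47 'a': node 7→13 (fail-walked)  ** P4@[46:47]
i=48 'c': node 13→1 (fail-walked)  ** P0@[48:48]
i=49 'b': node 1→6 (fail-walked)
i=50 'd': node 6→2 (fail-walked)
i=51 'd': node 2→2 (fail-walked)
i=52 'd': node 2→2 (fail-walked)
i=53 'b': node 2→4
i=54 'd': node 4→2 (fail-walked)
i=55 'd': node 2→2 (fail-walked)
i=56 'c': node 2→1 (fail-walked)  ** P0@[56:56]
i=57 'a': node 1→14
i=58 'b': node 14→15
i=59 'a': node 15→16  ** P5@[56:59]
i=60 'a': node 16→13 (fail-walked)  ** P4@[59:60]
i=61 'd': node 13→19 (fail-walked)
i=62 'b': node 19→20  ** P7@[60:62]
i=63 'c': node 20→1 (fail-walked)  ** P0@[63:63]
i=64 'b': node 1→6 (fail-walked)
i=65 'd': node 6→2 (fail-walked)
i=66 'd': node 2→2 (fail-walked)
i=67 'd': node 2→2 (fail-walked)
i=68 'b': node 2→4
i=69 'b': node 4→5  ** P2@[67:69]
i=70 'b': node 5→6 (fail-walked)
i=71 'a': node 6→7

All matches (sorted): [[0,0],[3,5],[5,1],[8,0],[10,0],[11,3],[14,1],[15,4],[16,4],[18,0],[19,0],[20,0],[23,7],[24,2],[26,4],[29,1],[33,6],[33,7],[35,4],[38,1],[39,4],[41,1],[45,2],[47,4],[48,0],[56,0],[59,5],[60,4],[62,7],[63,0],[69,2]]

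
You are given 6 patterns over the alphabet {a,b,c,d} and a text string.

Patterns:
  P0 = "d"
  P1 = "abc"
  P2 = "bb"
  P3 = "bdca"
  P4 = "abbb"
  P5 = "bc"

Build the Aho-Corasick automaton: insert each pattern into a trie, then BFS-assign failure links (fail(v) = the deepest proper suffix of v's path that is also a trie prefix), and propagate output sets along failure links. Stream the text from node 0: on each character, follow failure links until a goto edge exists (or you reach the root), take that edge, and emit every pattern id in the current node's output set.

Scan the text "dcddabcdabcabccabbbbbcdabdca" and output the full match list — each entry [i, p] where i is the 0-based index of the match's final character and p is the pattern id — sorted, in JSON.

Construct AC machine:
Trie nodes:
  n0 'ε': a→2 b→5 d→1
  n1 'd': ·  ←P0
  n2 'a': b→3
  n3 'ab': b→10 c→4
  n4 'abc': ·  ←P1
  n5 'b': b→6 c→12 d→7
  n6 'bb': ·  ←P2
  n7 'bd': c→8
  n8 'bdc': a→9
  n9 'bdca': ·  ←P3
  n10 'abb': b→11
  n11 'abbb': ·  ←P4
  n12 'bc': ·  ←P5

Failure links (BFS by depth):
  fail(1) 'd': from fail(0)=0 chase 'd': 0 ⇒ 0;  out={0}∪out(0)={0}
  fail(2) 'a': from fail(0)=0 chase 'a': 0 ⇒ 0;  out=∅∪out(0)=∅
  fail(5) 'b': from fail(0)=0 chase 'b': 0 ⇒ 0;  out=∅∪out(0)=∅
  fail(3) 'ab': from fail(2)=0 chase 'b': 0 ⇒ 5;  out=∅∪out(5)=∅
  fail(6) 'bb': from fail(5)=0 chase 'b': 0 ⇒ 5;  out={2}∪out(5)={2}
  fail(7) 'bd': from fail(5)=0 chase 'd': 0 ⇒ 1;  out=∅∪out(1)={0}
  fail(12) 'bc': from fail(5)=0 chase 'c': 0 ⇒ 0;  out={5}∪out(0)={5}
  fail(4) 'abc': from fail(3)=5 chase 'c': 5 ⇒ 12;  out={1}∪out(12)={1,5}
  fail(8) 'bdc': from fail(7)=1 chase 'c': 1→0 ⇒ 0;  out=∅∪out(0)=∅
  fail(10) 'abb': from fail(3)=5 chase 'b': 5 ⇒ 6;  out=∅∪out(6)={2}
  fail(9) 'bdca': from fail(8)=0 chase 'a': 0 ⇒ 2;  out={3}∪out(2)={3}
  fail(11) 'abbb': from fail(10)=6 chase 'b': 6→5 ⇒ 6;  out={4}∪out(6)={2,4}

Run:
i=0 'd': node 0→1  → match P0@[0:0]
i=1 'c': node 1→0 (via fail)
i=2 'd': node 0→1  → match P0@[2:2]
i=3 'd': node 1→1 (via fail)  → match P0@[3:3]
i=4 'a': node 1→2 (via fail)
i=5 'b': node 2→3
i=6 'c': node 3→4  → match P1@[4:6],P5@[5:6]
i=7 'd': node 4→1 (via fail)  → match P0@[7:7]
i=8 'a': node 1→2 (via fail)
i=9 'b': node 2→3
i=10 'c': node 3→4  → match P1@[8:10],P5@[9:10]
i=11 'a': node 4→2 (via fail)
i=12 'b': node 2→3
i=13 'c': node 3→4  → match P1@[11:13],P5@[12:13]
i=14 'c': node 4→0 (via fail)
i=15 'a': node 0→2
i=16 'b': node 2→3
i=17 'b': node 3→10  → match P2@[16:17]
i=18 'b': node 10→11  → match P2@[17:18],P4@[15:18]
i=19 'b': node 11→6 (via fail)  → match P2@[18:19]
i=20 'b': node 6→6 (via fail)  → match P2@[19:20]
i=21 'c': node 6→12 (via fail)  → match P5@[20:21]
i=22 'd': node 12→1 (via fail)  → match P0@[22:22]
i=23 'a': node 1→2 (via fail)
i=24 'b': node 2→3
i=25 'd': node 3→7 (via fail)  → match P0@[25:25]
i=26 'c': node 7→8
i=27 'a': node 8→9  → match P3@[24:27]

All matches (sorted): [[0,0],[2,0],[3,0],[6,1],[6,5],[7,0],[10,1],[10,5],[13,1],[13,5],[17,2],[18,2],[18,4],[19,2],[20,2],[21,5],[22,0],[25,0],[27,3]]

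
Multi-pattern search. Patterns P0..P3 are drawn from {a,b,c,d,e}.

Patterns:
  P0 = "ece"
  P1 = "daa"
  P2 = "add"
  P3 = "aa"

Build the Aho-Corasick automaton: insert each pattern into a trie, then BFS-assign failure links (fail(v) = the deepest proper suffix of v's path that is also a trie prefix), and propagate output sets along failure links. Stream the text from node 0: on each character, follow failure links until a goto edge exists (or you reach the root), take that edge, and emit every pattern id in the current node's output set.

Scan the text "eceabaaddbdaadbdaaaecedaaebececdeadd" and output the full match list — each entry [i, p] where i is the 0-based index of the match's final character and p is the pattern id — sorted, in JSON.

Construct AC machine:
Trie (insert patterns):
  n0 'ε': a→7 d→4 e→1
  n1 'e': c→2
  n2 'ec': e→3
  n3 'ece': ·  ←P0
  n4 'd': a→5
  n5 'da': a→6
  n6 'daa': ·  ←P1
  n7 'a': a→10 d→8
  n8 'ad': d→9
  n9 'add': ·  ←P2
  n10 'aa': ·  ←P3

BFS fail/out derivation:
  fail(1) 'e': from fail(0)=0 chase 'e': 0 ⇒ 0;  out=∅∪out(0)=∅
  fail(4) 'd': from fail(0)=0 chase 'd': 0 ⇒ 0;  out=∅∪out(0)=∅
  fail(7) 'a': from fail(0)=0 chase 'a': 0 ⇒ 0;  out=∅∪out(0)=∅
  fail(2) 'ec': from fail(1)=0 chase 'c': 0 ⇒ 0;  out=∅∪out(0)=∅
  fail(5) 'da': from fail(4)=0 chase 'a': 0 ⇒ 7;  out=∅∪out(7)=∅
  fail(8) 'ad': from fail(7)=0 chase 'd': 0 ⇒ 4;  out=∅∪out(4)=∅
  fail(10) 'aa': from fail(7)=0 chase 'a': 0 ⇒ 7;  out={3}∪out(7)={3}
  fail(3) 'ece': from fail(2)=0 chase 'e': 0 ⇒ 1;  out={0}∪out(1)={0}
  fail(6) 'daa': from fail(5)=7 chase 'a': 7 ⇒ 10;  out={1}∪out(10)={1,3}
  fail(9) 'add': from fail(8)=4 chase 'd': 4→0 ⇒ 4;  out={2}∪out(4)={2}

Run:
pos 0 'e': at 1
pos 1 'c': at 2
pos 2 'e': at 3  ** P0@[0:2]
pos 3 'a': at 7 ·f
pos 4 'b': at 0 ·f
pos 5 'a': at 7
pos 6 'a': at 10  ** P3@[5:6]
pos 7 'd': at 8 ·f
pos 8 'd': at 9  ** P2@[6:8]
pos 9 'b': at 0 ·f
pos 10 'd': at 4
pos 11 'a': at 5
pos 12 'a': at 6  ** P1@[10:12],P3@[11:12]
pos 13 'd': at 8 ·f
pos 14 'b': at 0 ·f
pos 15 'd': at 4
pos 16 'a': at 5
pos 17 'a': at 6  ** P1@[15:17],P3@[16:17]
pos 18 'a': at 10 ·f  ** P3@[17:18]
pos 19 'e': at 1 ·f
pos 20 'c': at 2
pos 21 'e': at 3  ** P0@[19:21]
pos 22 'd': at 4 ·f
pos 23 'a': at 5
pos 24 'a': at 6  ** P1@[22:24],P3@[23:24]
pos 25 'e': at 1 ·f
pos 26 'b': at 0 ·f
pos 27 'e': at 1
pos 28 'c': at 2
pos 29 'e': at 3  ** P0@[27:29]
pos 30 'c': at 2 ·f
pos 31 'd': at 4 ·f
pos 32 'e': at 1 ·f
pos 33 'a': at 7 ·f
pos 34 'd': at 8
pos 35 'd': at 9  ** P2@[33:35]

Matches: [[2,0],[6,3],[8,2],[12,1],[12,3],[17,1],[17,3],[18,3],[21,0],[24,1],[24,3],[29,0],[35,2]]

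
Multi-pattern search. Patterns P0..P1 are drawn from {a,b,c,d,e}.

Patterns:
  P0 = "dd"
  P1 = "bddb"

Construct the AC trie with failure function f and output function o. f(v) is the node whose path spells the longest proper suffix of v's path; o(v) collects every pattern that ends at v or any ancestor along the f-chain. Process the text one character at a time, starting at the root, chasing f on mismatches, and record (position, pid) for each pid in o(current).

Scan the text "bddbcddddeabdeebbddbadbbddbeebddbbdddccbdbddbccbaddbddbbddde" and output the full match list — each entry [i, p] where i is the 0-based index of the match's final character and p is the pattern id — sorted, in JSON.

Build:
Trie nodes:
  0='ε' goto b→3 d→1
  1='d' goto d→2
  2='dd' goto ·  ←P0
  3='b' goto d→4
  4='bd' goto d→5
  5='bdd' goto b→6
  6='bddb' goto ·  ←P1

BFS fail/out derivation:
  n1('d'): parent n0 fail=0; on 'd' 0 → fail=0;  out ∅∪∅=∅
  n3('b'): parent n0 fail=0; on 'b' 0 → fail=0;  out ∅∪∅=∅
  n2('dd'): parent n1 fail=0; on 'd' 0 → fail=1;  out {0}∪∅={0}
  n4('bd'): parent n3 fail=0; on 'd' 0 → fail=1;  out ∅∪∅=∅
  n5('bdd'): parent n4 fail=1; on 'd' 1 → fail=2;  out ∅∪{0}={0}
  n6('bddb'): parent n5 fail=2; on 'b' 2→1→0 → fail=3;  out {1}∪∅={1}

Scan:
[0] read 'b'  n0⇒n3
[1] read 'd'  n3⇒n4
[2] read 'd'  n4⇒n5  ** P0@[1:2]
[3] read 'b'  n5⇒n6  ** P1@[0:3]
[4] read 'c'  n6⇒n0 (fail-walked)
[5] read 'd'  n0⇒n1
[6] read 'd'  n1⇒n2  ** P0@[5:6]
[7] read 'd'  n2⇒n2 (fail-walked)  ** P0@[6:7]
[8] read 'd'  n2⇒n2 (fail-walked)  ** P0@[7:8]
[9] read 'e'  n2⇒n0 (fail-walked)
[10] read 'a'  n0⇒n0
[11] read 'b'  n0⇒n3
[12] read 'd'  n3⇒n4
[13] read 'e'  n4⇒n0 (fail-walked)
[14] read 'e'  n0⇒n0
[15] read 'b'  n0⇒n3
[16] read 'b'  n3⇒n3 (fail-walked)
[17] read 'd'  n3⇒n4
[18] read 'd'  n4⇒n5  ** P0@[17:18]
[19] read 'b'  n5⇒n6  ** P1@[16:19]
[20] read 'a'  n6⇒n0 (fail-walked)
[21] read 'd'  n0⇒n1
[22] read 'b'  n1⇒n3 (fail-walked)
[23] read 'b'  n3⇒n3 (fail-walked)
[24] read 'd'  n3⇒n4
[25] read 'd'  n4⇒n5  ** P0@[24:25]
[26] read 'b'  n5⇒n6  ** P1@[23:26]
[27] read 'e'  n6⇒n0 (fail-walked)
[28] read 'e'  n0⇒n0
[29] read 'b'  n0⇒n3
[30] read 'd'  n3⇒n4
[31] read 'd'  n4⇒n5  ** P0@[30:31]
[32] read 'b'  n5⇒n6  ** P1@[29:32]
[33] read 'b'  n6⇒n3 (fail-walked)
[34] read 'd'  n3⇒n4
[35] read 'd'  n4⇒n5  ** P0@[34:35]
[36] read 'd'  n5⇒n2 (fail-walked)  ** P0@[35:36]
[37] read 'c'  n2⇒n0 (fail-walked)
[38] read 'c'  n0⇒n0
[39] read 'b'  n0⇒n3
[40] read 'd'  n3⇒n4
[41] read 'b'  n4⇒n3 (fail-walked)
[42] read 'd'  n3⇒n4
[43] read 'd'  n4⇒n5  ** P0@[42:43]
[44] read 'b'  n5⇒n6  ** P1@[41:44]
[45] read 'c'  n6⇒n0 (fail-walked)
[46] read 'c'  n0⇒n0
[47] read 'b'  n0⇒n3
[48] read 'a'  n3⇒n0 (fail-walked)
[49] read 'd'  n0⇒n1
[50] read 'd'  n1⇒n2  ** P0@[49:50]
[51] read 'b'  n2⇒n3 (fail-walked)
[52] read 'd'  n3⇒n4
[53] read 'd'  n4⇒n5  ** P0@[52:53]
[54] read 'b'  n5⇒n6  ** P1@[51:54]
[55] read 'b'  n6⇒n3 (fail-walked)
[56] read 'd'  n3⇒n4
[57] read 'd'  n4⇒n5  ** P0@[56:57]
[58] read 'd'  n5⇒n2 (fail-walked)  ** P0@[57:58]
[59] read 'e'  n2⇒n0 (fail-walked)

Result: [[2,0],[3,1],[6,0],[7,0],[8,0],[18,0],[19,1],[25,0],[26,1],[31,0],[32,1],[35,0],[36,0],[43,0],[44,1],[50,0],[53,0],[54,1],[57,0],[58,0]]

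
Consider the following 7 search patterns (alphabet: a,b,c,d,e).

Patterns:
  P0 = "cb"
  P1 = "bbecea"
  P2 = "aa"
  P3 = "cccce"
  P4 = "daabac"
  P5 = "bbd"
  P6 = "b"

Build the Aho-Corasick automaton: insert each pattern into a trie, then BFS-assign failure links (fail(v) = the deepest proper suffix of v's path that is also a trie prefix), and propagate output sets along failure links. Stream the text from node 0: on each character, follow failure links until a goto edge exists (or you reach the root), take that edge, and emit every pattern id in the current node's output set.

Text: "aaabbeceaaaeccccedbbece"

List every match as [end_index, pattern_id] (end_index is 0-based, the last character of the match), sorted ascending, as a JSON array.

Construct AC machine:
Trie nodes:
  n0 'ε': a→9 b→3 c→1 d→15
  n1 'c': b→2 c→11
  n2 'cb': ·  [P0 ends]
  n3 'b': b→4  [P6 ends]
  n4 'bb': d→21 e→5
  n5 'bbe': c→6
  n6 'bbec': e→7
  n7 'bbece': a→8
  n8 'bbecea': ·  [P1 ends]
  n9 'a': a→10
  n10 'aa': ·  [P2 ends]
  n11 'cc': c→12
  n12 'ccc': c→13
  n13 'cccc': e→14
  n14 'cccce': ·  [P3 ends]
  n15 'd': a→16
  n16 'da': a→17
  n17 'daa': b→18
  n18 'daab': a→19
  n19 'daaba': c→20
  n20 'daabac': ·  [P4 ends]
  n21 'bbd': ·  [P5 ends]

BFS fail/out derivation:
  n1('c'): parent n0 fail=0; on 'c' 0 → fail=0;  out ∅∪∅=∅
  n3('b'): parent n0 fail=0; on 'b' 0 → fail=0;  out {6}∪∅={6}
  n9('a'): parent n0 fail=0; on 'a' 0 → fail=0;  out ∅∪∅=∅
  n15('d'): parent n0 fail=0; on 'd' 0 → fail=0;  out ∅∪∅=∅
  n2('cb'): parent n1 fail=0; on 'b' 0 → fail=3;  out {0}∪{6}={0,6}
  n4('bb'): parent n3 fail=0; on 'b' 0 → fail=3;  out ∅∪{6}={6}
  n10('aa'): parent n9 fail=0; on 'a' 0 → fail=9;  out {2}∪∅={2}
  n11('cc'): parent n1 fail=0; on 'c' 0 → fail=1;  out ∅∪∅=∅
  n16('da'): parent n15 fail=0; on 'a' 0 → fail=9;  out ∅∪∅=∅
  n5('bbe'): parent n4 fail=3; on 'e' 3→0 → fail=0;  out ∅∪∅=∅
  n12('ccc'): parent n11 fail=1; on 'c' 1 → fail=11;  out ∅∪∅=∅
  n17('daa'): parent n16 fail=9; on 'a' 9 → fail=10;  out ∅∪{2}={2}
  n21('bbd'): parent n4 fail=3; on 'd' 3→0 → fail=15;  out {5}∪∅={5}
  n6('bbec'): parent n5 fail=0; on 'c' 0 → fail=1;  out ∅∪∅=∅
  n13('cccc'): parent n12 fail=11; on 'c' 11 → fail=12;  out ∅∪∅=∅
  n18('daab'): parent n17 fail=10; on 'b' 10→9→0 → fail=3;  out ∅∪{6}={6}
  n7('bbece'): parent n6 fail=1; on 'e' 1→0 → fail=0;  out ∅∪∅=∅
  n14('cccce'): parent n13 fail=12; on 'e' 12→11→1→0 → fail=0;  out {3}∪∅={3}
  n19('daaba'): parent n18 fail=3; on 'a' 3→0 → fail=9;  out ∅∪∅=∅
  n8('bbecea'): parent n7 fail=0; on 'a' 0 → fail=9;  out {1}∪∅={1}
  n20('daabac'): parent n19 fail=9; on 'c' 9→0 → fail=1;  out {4}∪∅={4}

Run:
i=0 'a': node 0→9
i=1 'a': node 9→10  ** P2@[0:1]
i=2 'a': node 10→10 (fail-walked)  ** P2@[1:2]
i=3 'b': node 10→3 (fail-walked)  ** P6@[3:3]
i=4 'b': node 3→4  ** P6@[4:4]
i=5 'e': node 4→5
i=6 'c': node 5→6
i=7 'e': node 6→7
i=8 'a': node 7→8  ** P1@[3:8]
i=9 'a': node 8→10 (fail-walked)  ** P2@[8:9]
i=10 'a': node 10→10 (fail-walked)  ** P2@[9:10]
i=11 'e': node 10→0 (fail-walked)
i=12 'c': node 0→1
i=13 'c': node 1→11
i=14 'c': node 11→12
i=15 'c': node 12→13
i=16 'e': node 13→14  ** P3@[12:16]
i=17 'd': node 14→15 (fail-walked)
i=18 'b': node 15→3 (fail-walked)  ** P6@[18:18]
i=19 'b': node 3→4  ** P6@[19:19]
i=20 'e': node 4→5
i=21 'c': node 5→6
i=22 'e': node 6→7

All matches (sorted): [[1,2],[2,2],[3,6],[4,6],[8,1],[9,2],[10,2],[16,3],[18,6],[19,6]]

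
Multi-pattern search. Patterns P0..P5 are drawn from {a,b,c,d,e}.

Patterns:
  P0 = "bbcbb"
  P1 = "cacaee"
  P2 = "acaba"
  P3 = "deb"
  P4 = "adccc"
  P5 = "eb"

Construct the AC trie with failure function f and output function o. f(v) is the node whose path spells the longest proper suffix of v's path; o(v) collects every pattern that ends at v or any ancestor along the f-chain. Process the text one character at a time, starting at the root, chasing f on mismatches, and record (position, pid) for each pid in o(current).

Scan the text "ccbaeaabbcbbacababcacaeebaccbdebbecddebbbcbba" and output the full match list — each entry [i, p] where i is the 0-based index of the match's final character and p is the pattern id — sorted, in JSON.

Construct AC machine:
Trie nodes:
  n0 'ε': a→12 b→1 c→6 d→17 e→24
  n1 'b': b→2
  n2 'bb': c→3
  n3 'bbc': b→4
  n4 'bbcb': b→5
  n5 'bbcbb': ·  ←P0
  n6 'c': a→7
  n7 'ca': c→8
  n8 'cac': a→9
  n9 'caca': e→10
  n10 'cacae': e→11
  n11 'cacaee': ·  ←P1
  n12 'a': c→13 d→20
  n13 'ac': a→14
  n14 'aca': b→15
  n15 'acab': a→16
  n16 'acaba': ·  ←P2
  n17 'd': e→18
  n18 'de': b→19
  n19 'deb': ·  ←P3
  n20 'ad': c→21
  n21 'adc': c→22
  n22 'adcc': c→23
  n23 'adccc': ·  ←P4
  n24 'e': b→25
  n25 'eb': ·  ←P5

BFS fail/out derivation:
  n1('b'): parent n0 fail=0; on 'b' 0 → fail=0;  out ∅∪∅=∅
  n6('c'): parent n0 fail=0; on 'c' 0 → fail=0;  out ∅∪∅=∅
  n12('a'): parent n0 fail=0; on 'a' 0 → fail=0;  out ∅∪∅=∅
  n17('d'): parent n0 fail=0; on 'd' 0 → fail=0;  out ∅∪∅=∅
  n24('e'): parent n0 fail=0; on 'e' 0 → fail=0;  out ∅∪∅=∅
  n2('bb'): parent n1 fail=0; on 'b' 0 → fail=1;  out ∅∪∅=∅
  n7('ca'): parent n6 fail=0; on 'a' 0 → fail=12;  out ∅∪∅=∅
  n13('ac'): parent n12 fail=0; on 'c' 0 → fail=6;  out ∅∪∅=∅
  n18('de'): parent n17 fail=0; on 'e' 0 → fail=24;  out ∅∪∅=∅
  n20('ad'): parent n12 fail=0; on 'd' 0 → fail=17;  out ∅∪∅=∅
  n25('eb'): parent n24 fail=0; on 'b' 0 → fail=1;  out {5}∪∅={5}
  n3('bbc'): parent n2 fail=1; on 'c' 1→0 → fail=6;  out ∅∪∅=∅
  n8('cac'): parent n7 fail=12; on 'c' 12 → fail=13;  out ∅∪∅=∅
  n14('aca'): parent n13 fail=6; on 'a' 6 → fail=7;  out ∅∪∅=∅
  n19('deb'): parent n18 fail=24; on 'b' 24 → fail=25;  out {3}∪{5}={3,5}
  n21('adc'): parent n20 fail=17; on 'c' 17→0 → fail=6;  out ∅∪∅=∅
  n4('bbcb'): parent n3 fail=6; on 'b' 6→0 → fail=1;  out ∅∪∅=∅
  n9('caca'): parent n8 fail=13; on 'a' 13 → fail=14;  out ∅∪∅=∅
  n15('acab'): parent n14 fail=7; on 'b' 7→12→0 → fail=1;  out ∅∪∅=∅
  n22('adcc'): parent n21 fail=6; on 'c' 6→0 → fail=6;  out ∅∪∅=∅
  n5('bbcbb'): parent n4 fail=1; on 'b' 1 → fail=2;  out {0}∪∅={0}
  n10('cacae'): parent n9 fail=14; on 'e' 14→7→12→0 → fail=24;  out ∅∪∅=∅
  n16('acaba'): parent n15 fail=1; on 'a' 1→0 → fail=12;  out {2}∪∅={2}
  n23('adccc'): parent n22 fail=6; on 'c' 6→0 → fail=6;  out {4}∪∅={4}
  n11('cacaee'): parent n10 fail=24; on 'e' 24→0 → fail=24;  out {1}∪∅={1}

Run:
i=0 'c': node 0→6
i=1 'c': node 6→6 (fail-walked)
i=2 'b': node 6→1 (fail-walked)
i=3 'a': node 1→12 (fail-walked)
i=4 'e': node 12→24 (fail-walked)
i=5 'a': node 24→12 (fail-walked)
i=6 'a': node 12→12 (fail-walked)
i=7 'b': node 12→1 (fail-walked)
i=8 'b': node 1→2
i=9 'c': node 2→3
i=10 'b': node 3→4
i=11 'b': node 4→5  emit P0@[7:11]
i=12 'a': node 5→12 (fail-walked)
i=13 'c': node 12→13
i=14 'a': node 13→14
i=15 'b': node 14→15
i=16 'a': node 15→16  emit P2@[12:16]
i=17 'b': node 16→1 (fail-walked)
i=18 'c': node 1→6 (fail-walked)
i=19 'a': node 6→7
i=20 'c': node 7→8
i=21 'a': node 8→9
i=22 'e': node 9→10
i=23 'e': node 10→11  emit P1@[18:23]
i=24 'b': node 11→25 (fail-walked)  emit P5@[23:24]
i=25 'a': node 25→12 (fail-walked)
i=26 'c': node 12→13
i=27 'c': node 13→6 (fail-walked)
i=28 'b': node 6→1 (fail-walked)
i=29 'd': node 1→17 (fail-walked)
i=30 'e': node 17→18
i=31 'b': node 18→19  emit P3@[29:31],P5@[30:31]
i=32 'b': node 19→2 (fail-walked)
i=33 'e': node 2→24 (fail-walked)
i=34 'c': node 24→6 (fail-walked)
i=35 'd': node 6→17 (fail-walked)
i=36 'd': node 17→17 (fail-walked)
i=37 'e': node 17→18
i=38 'b': node 18→19  emit P3@[36:38],P5@[37:38]
i=39 'b': node 19→2 (fail-walked)
i=40 'b': node 2→2 (fail-walked)
i=41 'c': node 2→3
i=42 'b': node 3→4
i=43 'b': node 4→5  emit P0@[39:43]
i=44 'a': node 5→12 (fail-walked)

Matches: [[11,0],[16,2],[23,1],[24,5],[31,3],[31,5],[38,3],[38,5],[43,0]]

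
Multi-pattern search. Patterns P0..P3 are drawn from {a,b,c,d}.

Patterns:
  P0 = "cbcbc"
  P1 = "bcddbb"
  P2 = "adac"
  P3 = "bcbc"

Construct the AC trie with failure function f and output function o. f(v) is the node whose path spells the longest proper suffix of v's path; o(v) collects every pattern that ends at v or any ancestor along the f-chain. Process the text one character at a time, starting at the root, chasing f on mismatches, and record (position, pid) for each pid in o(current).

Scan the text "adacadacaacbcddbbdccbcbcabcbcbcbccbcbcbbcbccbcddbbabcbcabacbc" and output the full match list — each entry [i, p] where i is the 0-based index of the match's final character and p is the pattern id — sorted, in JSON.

Build automaton:
Trie (insert patterns):
  0='ε' goto a→12 b→6 c→1
  1='c' goto b→2
  2='cb' goto c→3
  3='cbc' goto b→4
  4='cbcb' goto c→5
  5='cbcbc' goto ·  [P0 ends]
  6='b' goto c→7
  7='bc' goto b→16 d→8
  8='bcd' goto d→9
  9='bcdd' goto b→10
  10='bcddb' goto b→11
  11='bcddbb' goto ·  [P1 ends]
  12='a' goto d→13
  13='ad' goto a→14
  14='ada' goto c→15
  15='adac' goto ·  [P2 ends]
  16='bcb' goto c→17
  17='bcbc' goto ·  [P3 ends]

Failure links (BFS by depth):
  fail(1) 'c': from fail(0)=0 chase 'c': 0 ⇒ 0;  out=∅∪out(0)=∅
  fail(6) 'b': from fail(0)=0 chase 'b': 0 ⇒ 0;  out=∅∪out(0)=∅
  fail(12) 'a': from fail(0)=0 chase 'a': 0 ⇒ 0;  out=∅∪out(0)=∅
  fail(2) 'cb': from fail(1)=0 chase 'b': 0 ⇒ 6;  out=∅∪out(6)=∅
  fail(7) 'bc': from fail(6)=0 chase 'c': 0 ⇒ 1;  out=∅∪out(1)=∅
  fail(13) 'ad': from fail(12)=0 chase 'd': 0 ⇒ 0;  out=∅∪out(0)=∅
  fail(3) 'cbc': from fail(2)=6 chase 'c': 6 ⇒ 7;  out=∅∪out(7)=∅
  fail(8) 'bcd': from fail(7)=1 chase 'd': 1→0 ⇒ 0;  out=∅∪out(0)=∅
  fail(14) 'ada': from fail(13)=0 chase 'a': 0 ⇒ 12;  out=∅∪out(12)=∅
  fail(16) 'bcb': from fail(7)=1 chase 'b': 1 ⇒ 2;  out=∅∪out(2)=∅
  fail(4) 'cbcb': from fail(3)=7 chase 'b': 7 ⇒ 16;  out=∅∪out(16)=∅
  fail(9) 'bcdd': from fail(8)=0 chase 'd': 0 ⇒ 0;  out=∅∪out(0)=∅
  fail(15) 'adac': from fail(14)=12 chase 'c': 12→0 ⇒ 1;  out={2}∪out(1)={2}
  fail(17) 'bcbc': from fail(16)=2 chase 'c': 2 ⇒ 3;  out={3}∪out(3)={3}
  fail(5) 'cbcbc': from fail(4)=16 chase 'c': 16 ⇒ 17;  out={0}∪out(17)={0,3}
  fail(10) 'bcddb': from fail(9)=0 chase 'b': 0 ⇒ 6;  out=∅∪out(6)=∅
  fail(11) 'bcddbb': from fail(10)=6 chase 'b': 6→0 ⇒ 6;  out={1}∪out(6)={1}

Text stream:
pos 0 'a': at 12
pos 1 'd': at 13
pos 2 'a': at 14
pos 3 'c': at 15  emit P2@[0:3]
pos 4 'a': at 12 ·f
pos 5 'd': at 13
pos 6 'a': at 14
pos 7 'c': at 15  emit P2@[4:7]
pos 8 'a': at 12 ·f
pos 9 'a': at 12 ·f
pos 10 'c': at 1 ·f
pos 11 'b': at 2
pos 12 'c': at 3
pos 13 'd': at 8 ·f
pos 14 'd': at 9
pos 15 'b': at 10
pos 16 'b': at 11  emit P1@[11:16]
pos 17 'd': at 0 ·f
pos 18 'c': at 1
pos 19 'c': at 1 ·f
pos 20 'b': at 2
pos 21 'c': at 3
pos 22 'b': at 4
pos 23 'c': at 5  emit P0@[19:23],P3@[20:23]
pos 24 'a': at 12 ·f
pos 25 'b': at 6 ·f
pos 26 'c': at 7
pos 27 'b': at 16
pos 28 'c': at 17  emit P3@[25:28]
pos 29 'b': at 4 ·f
pos 30 'c': at 5  emit P0@[26:30],P3@[27:30]
pos 31 'b': at 4 ·f
pos 32 'c': at 5  emit P0@[28:32],P3@[29:32]
pos 33 'c': at 1 ·f
pos 34 'b': at 2
pos 35 'c': at 3
pos 36 'b': at 4
pos 37 'c': at 5  emit P0@[33:37],P3@[34:37]
pos 38 'b': at 4 ·f
pos 39 'b': at 6 ·f
pos 40 'c': at 7
pos 41 'b': at 16
pos 42 'c': at 17  emit P3@[39:42]
pos 43 'c': at 1 ·f
pos 44 'b': at 2
pos 45 'c': at 3
pos 46 'd': at 8 ·f
pos 47 'd': at 9
pos 48 'b': at 10
pos 49 'b': at 11  emit P1@[44:49]
pos 50 'a': at 12 ·f
pos 51 'b': at 6 ·f
pos 52 'c': at 7
pos 53 'b': at 16
pos 54 'c': at 17  emit P3@[51:54]
pos 55 'a': at 12 ·f
pos 56 'b': at 6 ·f
pos 57 'a': at 12 ·f
pos 58 'c': at 1 ·f
pos 59 'b': at 2
pos 60 'c': at 3

Matches: [[3,2],[7,2],[16,1],[23,0],[23,3],[28,3],[30,0],[30,3],[32,0],[32,3],[37,0],[37,3],[42,3],[49,1],[54,3]]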